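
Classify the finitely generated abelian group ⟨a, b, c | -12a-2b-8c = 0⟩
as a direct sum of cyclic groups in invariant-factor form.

Answer: M ≅ ℤ^2 ⊕ ℤ/2

Derivation:
rank_ℚ(R)=1; free=3−1=2
SNF(R) diag = [2] → torsion [2]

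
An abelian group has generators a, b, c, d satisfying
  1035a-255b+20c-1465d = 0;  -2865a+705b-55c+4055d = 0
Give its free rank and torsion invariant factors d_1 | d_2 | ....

Answer: M ≅ ℤ^2 ⊕ ℤ/5 ⊕ ℤ/15

Derivation:
rank_ℚ(R)=2; free=4−2=2
SNF(R) diag = [5, 15] → torsion [5, 15]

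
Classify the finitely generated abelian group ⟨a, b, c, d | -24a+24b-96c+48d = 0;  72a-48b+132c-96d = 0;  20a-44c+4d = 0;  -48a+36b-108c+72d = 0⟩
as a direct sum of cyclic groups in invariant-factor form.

rank_ℚ(R)=4; free=4−4=0
SNF(R) diag = [4, 12, 12, 24] → torsion [4, 12, 12, 24]

Answer: M ≅ ℤ/4 ⊕ ℤ/12 ⊕ ℤ/12 ⊕ ℤ/24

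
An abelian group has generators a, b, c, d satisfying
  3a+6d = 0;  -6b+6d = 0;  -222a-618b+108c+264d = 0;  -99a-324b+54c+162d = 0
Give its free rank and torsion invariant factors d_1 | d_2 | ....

rank_ℚ(R)=4; free=4−4=0
SNF(R) diag = [3, 6, 18, 54] → torsion [3, 6, 18, 54]

Answer: M ≅ ℤ/3 ⊕ ℤ/6 ⊕ ℤ/18 ⊕ ℤ/54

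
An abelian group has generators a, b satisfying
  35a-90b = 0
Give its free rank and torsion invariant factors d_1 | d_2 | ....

Answer: M ≅ ℤ^1 ⊕ ℤ/5

Derivation:
rank_ℚ(R)=1; free=2−1=1
SNF(R) diag = [5] → torsion [5]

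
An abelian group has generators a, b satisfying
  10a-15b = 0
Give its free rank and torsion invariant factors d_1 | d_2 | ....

Answer: M ≅ ℤ^1 ⊕ ℤ/5

Derivation:
rank_ℚ(R)=1; free=2−1=1
SNF(R) diag = [5] → torsion [5]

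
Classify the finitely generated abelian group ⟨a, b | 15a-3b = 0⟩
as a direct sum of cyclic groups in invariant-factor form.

Answer: M ≅ ℤ^1 ⊕ ℤ/3

Derivation:
rank_ℚ(R)=1; free=2−1=1
SNF(R) diag = [3] → torsion [3]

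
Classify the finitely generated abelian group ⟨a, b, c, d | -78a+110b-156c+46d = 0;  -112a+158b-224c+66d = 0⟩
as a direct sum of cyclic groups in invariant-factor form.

rank_ℚ(R)=2; free=4−2=2
SNF(R) diag = [2, 2] → torsion [2, 2]

Answer: M ≅ ℤ^2 ⊕ ℤ/2 ⊕ ℤ/2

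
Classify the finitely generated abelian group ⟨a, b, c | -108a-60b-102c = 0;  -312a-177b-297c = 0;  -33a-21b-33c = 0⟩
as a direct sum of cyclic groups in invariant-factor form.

Answer: M ≅ ℤ/3 ⊕ ℤ/3 ⊕ ℤ/6

Derivation:
rank_ℚ(R)=3; free=3−3=0
SNF(R) diag = [3, 3, 6] → torsion [3, 3, 6]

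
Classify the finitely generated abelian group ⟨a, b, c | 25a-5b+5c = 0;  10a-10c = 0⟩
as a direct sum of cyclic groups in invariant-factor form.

rank_ℚ(R)=2; free=3−2=1
SNF(R) diag = [5, 10] → torsion [5, 10]

Answer: M ≅ ℤ^1 ⊕ ℤ/5 ⊕ ℤ/10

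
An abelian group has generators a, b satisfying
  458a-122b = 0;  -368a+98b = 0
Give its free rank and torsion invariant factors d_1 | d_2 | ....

rank_ℚ(R)=2; free=2−2=0
SNF(R) diag = [2, 6] → torsion [2, 6]

Answer: M ≅ ℤ/2 ⊕ ℤ/6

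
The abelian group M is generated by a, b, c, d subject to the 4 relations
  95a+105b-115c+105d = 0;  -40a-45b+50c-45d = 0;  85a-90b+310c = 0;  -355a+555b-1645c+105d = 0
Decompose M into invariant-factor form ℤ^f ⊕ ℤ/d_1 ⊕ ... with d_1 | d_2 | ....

rank_ℚ(R)=4; free=4−4=0
SNF(R) diag = [5, 15, 45, 90] → torsion [5, 15, 45, 90]

Answer: M ≅ ℤ/5 ⊕ ℤ/15 ⊕ ℤ/45 ⊕ ℤ/90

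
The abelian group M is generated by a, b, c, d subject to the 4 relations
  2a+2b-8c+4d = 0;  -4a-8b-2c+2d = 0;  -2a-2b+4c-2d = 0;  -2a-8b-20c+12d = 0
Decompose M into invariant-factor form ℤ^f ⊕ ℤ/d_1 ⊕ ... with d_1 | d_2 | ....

Answer: M ≅ ℤ/2 ⊕ ℤ/2 ⊕ ℤ/2 ⊕ ℤ/2

Derivation:
rank_ℚ(R)=4; free=4−4=0
SNF(R) diag = [2, 2, 2, 2] → torsion [2, 2, 2, 2]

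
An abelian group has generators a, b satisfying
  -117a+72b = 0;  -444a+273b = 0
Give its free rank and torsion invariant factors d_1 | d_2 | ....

Answer: M ≅ ℤ/3 ⊕ ℤ/9

Derivation:
rank_ℚ(R)=2; free=2−2=0
SNF(R) diag = [3, 9] → torsion [3, 9]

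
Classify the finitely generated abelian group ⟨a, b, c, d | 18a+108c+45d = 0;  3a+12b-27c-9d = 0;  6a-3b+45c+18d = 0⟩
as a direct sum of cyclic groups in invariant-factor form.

rank_ℚ(R)=3; free=4−3=1
SNF(R) diag = [3, 9, 9] → torsion [3, 9, 9]

Answer: M ≅ ℤ^1 ⊕ ℤ/3 ⊕ ℤ/9 ⊕ ℤ/9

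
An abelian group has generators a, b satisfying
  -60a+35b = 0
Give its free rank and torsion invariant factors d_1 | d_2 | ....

Answer: M ≅ ℤ^1 ⊕ ℤ/5

Derivation:
rank_ℚ(R)=1; free=2−1=1
SNF(R) diag = [5] → torsion [5]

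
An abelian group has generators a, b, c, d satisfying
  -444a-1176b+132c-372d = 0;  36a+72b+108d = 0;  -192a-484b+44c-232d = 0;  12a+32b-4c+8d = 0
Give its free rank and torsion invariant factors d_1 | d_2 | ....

Answer: M ≅ ℤ/4 ⊕ ℤ/12 ⊕ ℤ/36 ⊕ ℤ/36

Derivation:
rank_ℚ(R)=4; free=4−4=0
SNF(R) diag = [4, 12, 36, 36] → torsion [4, 12, 36, 36]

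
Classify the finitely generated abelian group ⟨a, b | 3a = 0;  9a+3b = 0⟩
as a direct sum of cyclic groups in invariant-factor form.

rank_ℚ(R)=2; free=2−2=0
SNF(R) diag = [3, 3] → torsion [3, 3]

Answer: M ≅ ℤ/3 ⊕ ℤ/3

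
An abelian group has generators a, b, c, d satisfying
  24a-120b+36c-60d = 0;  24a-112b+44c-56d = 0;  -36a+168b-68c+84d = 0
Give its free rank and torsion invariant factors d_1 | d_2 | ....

rank_ℚ(R)=3; free=4−3=1
SNF(R) diag = [4, 4, 12] → torsion [4, 4, 12]

Answer: M ≅ ℤ^1 ⊕ ℤ/4 ⊕ ℤ/4 ⊕ ℤ/12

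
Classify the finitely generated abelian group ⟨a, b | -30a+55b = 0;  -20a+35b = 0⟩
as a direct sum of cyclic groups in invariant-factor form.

rank_ℚ(R)=2; free=2−2=0
SNF(R) diag = [5, 10] → torsion [5, 10]

Answer: M ≅ ℤ/5 ⊕ ℤ/10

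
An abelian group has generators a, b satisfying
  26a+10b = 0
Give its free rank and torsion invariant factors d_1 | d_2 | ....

rank_ℚ(R)=1; free=2−1=1
SNF(R) diag = [2] → torsion [2]

Answer: M ≅ ℤ^1 ⊕ ℤ/2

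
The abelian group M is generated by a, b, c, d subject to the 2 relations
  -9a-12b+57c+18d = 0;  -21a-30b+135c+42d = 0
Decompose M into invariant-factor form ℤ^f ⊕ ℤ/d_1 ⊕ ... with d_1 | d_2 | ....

Answer: M ≅ ℤ^2 ⊕ ℤ/3 ⊕ ℤ/6

Derivation:
rank_ℚ(R)=2; free=4−2=2
SNF(R) diag = [3, 6] → torsion [3, 6]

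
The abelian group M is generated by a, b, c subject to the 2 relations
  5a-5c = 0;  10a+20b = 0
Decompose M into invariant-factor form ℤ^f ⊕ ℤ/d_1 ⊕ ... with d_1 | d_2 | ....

Answer: M ≅ ℤ^1 ⊕ ℤ/5 ⊕ ℤ/10

Derivation:
rank_ℚ(R)=2; free=3−2=1
SNF(R) diag = [5, 10] → torsion [5, 10]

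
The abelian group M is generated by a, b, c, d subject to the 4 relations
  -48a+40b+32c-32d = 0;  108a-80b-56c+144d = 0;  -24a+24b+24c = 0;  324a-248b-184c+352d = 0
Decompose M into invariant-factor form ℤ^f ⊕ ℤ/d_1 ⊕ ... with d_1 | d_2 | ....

rank_ℚ(R)=4; free=4−4=0
SNF(R) diag = [4, 8, 24, 48] → torsion [4, 8, 24, 48]

Answer: M ≅ ℤ/4 ⊕ ℤ/8 ⊕ ℤ/24 ⊕ ℤ/48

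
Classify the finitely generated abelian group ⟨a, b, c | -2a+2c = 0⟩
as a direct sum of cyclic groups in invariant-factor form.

rank_ℚ(R)=1; free=3−1=2
SNF(R) diag = [2] → torsion [2]

Answer: M ≅ ℤ^2 ⊕ ℤ/2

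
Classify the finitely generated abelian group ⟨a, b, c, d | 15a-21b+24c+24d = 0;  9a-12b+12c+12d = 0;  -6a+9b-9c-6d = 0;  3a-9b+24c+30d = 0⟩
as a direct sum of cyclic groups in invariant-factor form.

rank_ℚ(R)=4; free=4−4=0
SNF(R) diag = [3, 3, 3, 6] → torsion [3, 3, 3, 6]

Answer: M ≅ ℤ/3 ⊕ ℤ/3 ⊕ ℤ/3 ⊕ ℤ/6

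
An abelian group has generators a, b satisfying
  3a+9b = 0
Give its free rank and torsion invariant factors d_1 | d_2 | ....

Answer: M ≅ ℤ^1 ⊕ ℤ/3

Derivation:
rank_ℚ(R)=1; free=2−1=1
SNF(R) diag = [3] → torsion [3]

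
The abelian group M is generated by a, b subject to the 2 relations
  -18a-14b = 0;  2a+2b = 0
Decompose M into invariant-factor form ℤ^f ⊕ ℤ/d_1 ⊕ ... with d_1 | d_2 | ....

rank_ℚ(R)=2; free=2−2=0
SNF(R) diag = [2, 4] → torsion [2, 4]

Answer: M ≅ ℤ/2 ⊕ ℤ/4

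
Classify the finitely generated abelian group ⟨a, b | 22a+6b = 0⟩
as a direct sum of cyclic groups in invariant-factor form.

rank_ℚ(R)=1; free=2−1=1
SNF(R) diag = [2] → torsion [2]

Answer: M ≅ ℤ^1 ⊕ ℤ/2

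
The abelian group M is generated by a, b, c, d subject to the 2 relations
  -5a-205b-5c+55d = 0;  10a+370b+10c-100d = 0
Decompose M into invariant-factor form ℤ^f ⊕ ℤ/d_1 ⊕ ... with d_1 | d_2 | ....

rank_ℚ(R)=2; free=4−2=2
SNF(R) diag = [5, 10] → torsion [5, 10]

Answer: M ≅ ℤ^2 ⊕ ℤ/5 ⊕ ℤ/10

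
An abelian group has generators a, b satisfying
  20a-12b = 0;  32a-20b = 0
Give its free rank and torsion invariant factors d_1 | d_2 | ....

Answer: M ≅ ℤ/4 ⊕ ℤ/4

Derivation:
rank_ℚ(R)=2; free=2−2=0
SNF(R) diag = [4, 4] → torsion [4, 4]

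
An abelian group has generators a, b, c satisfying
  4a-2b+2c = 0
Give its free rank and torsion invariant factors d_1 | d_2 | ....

Answer: M ≅ ℤ^2 ⊕ ℤ/2

Derivation:
rank_ℚ(R)=1; free=3−1=2
SNF(R) diag = [2] → torsion [2]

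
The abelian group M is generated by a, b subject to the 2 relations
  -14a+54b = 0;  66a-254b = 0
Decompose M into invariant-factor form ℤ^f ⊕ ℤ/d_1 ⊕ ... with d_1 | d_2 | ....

rank_ℚ(R)=2; free=2−2=0
SNF(R) diag = [2, 4] → torsion [2, 4]

Answer: M ≅ ℤ/2 ⊕ ℤ/4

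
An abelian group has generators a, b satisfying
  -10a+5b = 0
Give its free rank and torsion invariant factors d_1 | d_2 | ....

Answer: M ≅ ℤ^1 ⊕ ℤ/5

Derivation:
rank_ℚ(R)=1; free=2−1=1
SNF(R) diag = [5] → torsion [5]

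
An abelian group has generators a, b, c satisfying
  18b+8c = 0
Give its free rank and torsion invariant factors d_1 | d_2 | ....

rank_ℚ(R)=1; free=3−1=2
SNF(R) diag = [2] → torsion [2]

Answer: M ≅ ℤ^2 ⊕ ℤ/2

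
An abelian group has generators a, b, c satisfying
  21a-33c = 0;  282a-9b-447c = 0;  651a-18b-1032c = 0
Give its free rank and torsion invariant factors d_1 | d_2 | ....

rank_ℚ(R)=3; free=3−3=0
SNF(R) diag = [3, 9, 9] → torsion [3, 9, 9]

Answer: M ≅ ℤ/3 ⊕ ℤ/9 ⊕ ℤ/9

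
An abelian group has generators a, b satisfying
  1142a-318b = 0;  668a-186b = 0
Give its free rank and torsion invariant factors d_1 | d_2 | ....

rank_ℚ(R)=2; free=2−2=0
SNF(R) diag = [2, 6] → torsion [2, 6]

Answer: M ≅ ℤ/2 ⊕ ℤ/6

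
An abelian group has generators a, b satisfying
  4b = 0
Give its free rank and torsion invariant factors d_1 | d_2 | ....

Answer: M ≅ ℤ^1 ⊕ ℤ/4

Derivation:
rank_ℚ(R)=1; free=2−1=1
SNF(R) diag = [4] → torsion [4]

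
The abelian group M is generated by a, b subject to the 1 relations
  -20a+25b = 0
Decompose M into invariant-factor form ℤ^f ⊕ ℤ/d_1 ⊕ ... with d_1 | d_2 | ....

rank_ℚ(R)=1; free=2−1=1
SNF(R) diag = [5] → torsion [5]

Answer: M ≅ ℤ^1 ⊕ ℤ/5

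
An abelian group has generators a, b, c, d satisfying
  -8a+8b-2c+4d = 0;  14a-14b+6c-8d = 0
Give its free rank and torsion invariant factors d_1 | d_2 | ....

Answer: M ≅ ℤ^2 ⊕ ℤ/2 ⊕ ℤ/2

Derivation:
rank_ℚ(R)=2; free=4−2=2
SNF(R) diag = [2, 2] → torsion [2, 2]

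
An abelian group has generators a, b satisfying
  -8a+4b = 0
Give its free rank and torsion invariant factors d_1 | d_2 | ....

rank_ℚ(R)=1; free=2−1=1
SNF(R) diag = [4] → torsion [4]

Answer: M ≅ ℤ^1 ⊕ ℤ/4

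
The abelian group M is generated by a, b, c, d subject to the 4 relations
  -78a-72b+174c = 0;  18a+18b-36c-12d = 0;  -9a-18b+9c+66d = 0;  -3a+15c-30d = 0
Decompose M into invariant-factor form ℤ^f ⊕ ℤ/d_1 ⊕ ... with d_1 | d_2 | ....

rank_ℚ(R)=4; free=4−4=0
SNF(R) diag = [3, 6, 18, 36] → torsion [3, 6, 18, 36]

Answer: M ≅ ℤ/3 ⊕ ℤ/6 ⊕ ℤ/18 ⊕ ℤ/36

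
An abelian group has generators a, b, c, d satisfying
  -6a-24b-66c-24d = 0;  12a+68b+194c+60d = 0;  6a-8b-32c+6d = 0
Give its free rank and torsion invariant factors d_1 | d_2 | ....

rank_ℚ(R)=3; free=4−3=1
SNF(R) diag = [2, 6, 6] → torsion [2, 6, 6]

Answer: M ≅ ℤ^1 ⊕ ℤ/2 ⊕ ℤ/6 ⊕ ℤ/6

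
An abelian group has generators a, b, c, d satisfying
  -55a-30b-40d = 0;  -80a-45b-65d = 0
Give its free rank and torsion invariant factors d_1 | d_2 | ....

Answer: M ≅ ℤ^2 ⊕ ℤ/5 ⊕ ℤ/15

Derivation:
rank_ℚ(R)=2; free=4−2=2
SNF(R) diag = [5, 15] → torsion [5, 15]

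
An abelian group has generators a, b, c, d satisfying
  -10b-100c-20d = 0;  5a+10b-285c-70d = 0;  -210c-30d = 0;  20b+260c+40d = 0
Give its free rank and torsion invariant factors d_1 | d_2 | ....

Answer: M ≅ ℤ/5 ⊕ ℤ/10 ⊕ ℤ/30 ⊕ ℤ/60

Derivation:
rank_ℚ(R)=4; free=4−4=0
SNF(R) diag = [5, 10, 30, 60] → torsion [5, 10, 30, 60]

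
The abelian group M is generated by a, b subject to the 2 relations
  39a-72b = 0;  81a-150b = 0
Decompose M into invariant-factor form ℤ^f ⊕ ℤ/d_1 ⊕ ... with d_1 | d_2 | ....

rank_ℚ(R)=2; free=2−2=0
SNF(R) diag = [3, 6] → torsion [3, 6]

Answer: M ≅ ℤ/3 ⊕ ℤ/6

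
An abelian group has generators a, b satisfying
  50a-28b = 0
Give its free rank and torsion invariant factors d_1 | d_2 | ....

rank_ℚ(R)=1; free=2−1=1
SNF(R) diag = [2] → torsion [2]

Answer: M ≅ ℤ^1 ⊕ ℤ/2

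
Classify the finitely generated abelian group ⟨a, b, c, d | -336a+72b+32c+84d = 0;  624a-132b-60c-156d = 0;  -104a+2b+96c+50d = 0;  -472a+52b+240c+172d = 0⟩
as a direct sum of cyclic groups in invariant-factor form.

rank_ℚ(R)=4; free=4−4=0
SNF(R) diag = [2, 4, 12, 24] → torsion [2, 4, 12, 24]

Answer: M ≅ ℤ/2 ⊕ ℤ/4 ⊕ ℤ/12 ⊕ ℤ/24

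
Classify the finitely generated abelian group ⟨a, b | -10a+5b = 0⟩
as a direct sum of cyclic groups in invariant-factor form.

rank_ℚ(R)=1; free=2−1=1
SNF(R) diag = [5] → torsion [5]

Answer: M ≅ ℤ^1 ⊕ ℤ/5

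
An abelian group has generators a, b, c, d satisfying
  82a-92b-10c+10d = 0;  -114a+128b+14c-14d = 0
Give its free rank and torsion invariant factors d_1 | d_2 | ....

rank_ℚ(R)=2; free=4−2=2
SNF(R) diag = [2, 4] → torsion [2, 4]

Answer: M ≅ ℤ^2 ⊕ ℤ/2 ⊕ ℤ/4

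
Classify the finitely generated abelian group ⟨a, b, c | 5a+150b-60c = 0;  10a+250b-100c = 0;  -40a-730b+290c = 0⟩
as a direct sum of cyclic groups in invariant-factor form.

rank_ℚ(R)=3; free=3−3=0
SNF(R) diag = [5, 10, 10] → torsion [5, 10, 10]

Answer: M ≅ ℤ/5 ⊕ ℤ/10 ⊕ ℤ/10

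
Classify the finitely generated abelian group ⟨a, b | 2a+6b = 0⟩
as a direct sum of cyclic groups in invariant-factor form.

Answer: M ≅ ℤ^1 ⊕ ℤ/2

Derivation:
rank_ℚ(R)=1; free=2−1=1
SNF(R) diag = [2] → torsion [2]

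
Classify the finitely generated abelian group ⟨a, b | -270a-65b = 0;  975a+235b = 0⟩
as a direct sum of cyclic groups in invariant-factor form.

Answer: M ≅ ℤ/5 ⊕ ℤ/15

Derivation:
rank_ℚ(R)=2; free=2−2=0
SNF(R) diag = [5, 15] → torsion [5, 15]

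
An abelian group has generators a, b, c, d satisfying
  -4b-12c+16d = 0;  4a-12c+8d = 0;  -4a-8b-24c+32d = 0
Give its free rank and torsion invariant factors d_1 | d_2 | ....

rank_ℚ(R)=3; free=4−3=1
SNF(R) diag = [4, 4, 4] → torsion [4, 4, 4]

Answer: M ≅ ℤ^1 ⊕ ℤ/4 ⊕ ℤ/4 ⊕ ℤ/4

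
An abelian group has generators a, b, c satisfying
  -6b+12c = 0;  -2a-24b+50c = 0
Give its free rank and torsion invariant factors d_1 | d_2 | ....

Answer: M ≅ ℤ^1 ⊕ ℤ/2 ⊕ ℤ/6

Derivation:
rank_ℚ(R)=2; free=3−2=1
SNF(R) diag = [2, 6] → torsion [2, 6]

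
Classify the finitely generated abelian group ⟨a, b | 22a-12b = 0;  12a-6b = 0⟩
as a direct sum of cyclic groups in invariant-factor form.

rank_ℚ(R)=2; free=2−2=0
SNF(R) diag = [2, 6] → torsion [2, 6]

Answer: M ≅ ℤ/2 ⊕ ℤ/6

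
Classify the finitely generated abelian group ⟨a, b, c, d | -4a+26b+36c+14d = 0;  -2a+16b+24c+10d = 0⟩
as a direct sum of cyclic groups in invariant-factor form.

rank_ℚ(R)=2; free=4−2=2
SNF(R) diag = [2, 6] → torsion [2, 6]

Answer: M ≅ ℤ^2 ⊕ ℤ/2 ⊕ ℤ/6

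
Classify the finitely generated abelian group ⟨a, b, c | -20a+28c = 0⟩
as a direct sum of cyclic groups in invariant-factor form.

rank_ℚ(R)=1; free=3−1=2
SNF(R) diag = [4] → torsion [4]

Answer: M ≅ ℤ^2 ⊕ ℤ/4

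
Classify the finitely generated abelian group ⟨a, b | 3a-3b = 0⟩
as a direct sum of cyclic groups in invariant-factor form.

rank_ℚ(R)=1; free=2−1=1
SNF(R) diag = [3] → torsion [3]

Answer: M ≅ ℤ^1 ⊕ ℤ/3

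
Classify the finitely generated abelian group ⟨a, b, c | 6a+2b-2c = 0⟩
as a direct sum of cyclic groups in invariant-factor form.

rank_ℚ(R)=1; free=3−1=2
SNF(R) diag = [2] → torsion [2]

Answer: M ≅ ℤ^2 ⊕ ℤ/2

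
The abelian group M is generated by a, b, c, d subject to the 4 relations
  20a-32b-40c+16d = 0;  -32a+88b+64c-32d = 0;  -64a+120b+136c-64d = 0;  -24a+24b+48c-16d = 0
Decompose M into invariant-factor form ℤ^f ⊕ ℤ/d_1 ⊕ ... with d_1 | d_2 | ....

rank_ℚ(R)=4; free=4−4=0
SNF(R) diag = [4, 8, 8, 16] → torsion [4, 8, 8, 16]

Answer: M ≅ ℤ/4 ⊕ ℤ/8 ⊕ ℤ/8 ⊕ ℤ/16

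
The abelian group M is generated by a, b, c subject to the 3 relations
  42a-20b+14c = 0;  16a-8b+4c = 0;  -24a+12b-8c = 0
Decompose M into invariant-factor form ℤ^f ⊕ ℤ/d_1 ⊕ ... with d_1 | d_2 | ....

Answer: M ≅ ℤ/2 ⊕ ℤ/4 ⊕ ℤ/4

Derivation:
rank_ℚ(R)=3; free=3−3=0
SNF(R) diag = [2, 4, 4] → torsion [2, 4, 4]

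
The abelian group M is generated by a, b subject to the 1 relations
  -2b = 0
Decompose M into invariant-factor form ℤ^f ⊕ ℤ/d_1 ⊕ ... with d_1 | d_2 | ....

Answer: M ≅ ℤ^1 ⊕ ℤ/2

Derivation:
rank_ℚ(R)=1; free=2−1=1
SNF(R) diag = [2] → torsion [2]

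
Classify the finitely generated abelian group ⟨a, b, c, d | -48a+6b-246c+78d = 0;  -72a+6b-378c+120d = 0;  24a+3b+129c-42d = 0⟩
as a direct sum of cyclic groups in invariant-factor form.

Answer: M ≅ ℤ^1 ⊕ ℤ/3 ⊕ ℤ/6 ⊕ ℤ/12

Derivation:
rank_ℚ(R)=3; free=4−3=1
SNF(R) diag = [3, 6, 12] → torsion [3, 6, 12]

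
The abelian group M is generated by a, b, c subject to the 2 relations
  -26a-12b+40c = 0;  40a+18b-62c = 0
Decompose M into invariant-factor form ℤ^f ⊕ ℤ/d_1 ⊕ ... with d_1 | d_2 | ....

Answer: M ≅ ℤ^1 ⊕ ℤ/2 ⊕ ℤ/6

Derivation:
rank_ℚ(R)=2; free=3−2=1
SNF(R) diag = [2, 6] → torsion [2, 6]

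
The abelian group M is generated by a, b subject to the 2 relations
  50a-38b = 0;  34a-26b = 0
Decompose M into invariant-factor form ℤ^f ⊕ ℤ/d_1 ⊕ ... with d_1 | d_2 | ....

Answer: M ≅ ℤ/2 ⊕ ℤ/4

Derivation:
rank_ℚ(R)=2; free=2−2=0
SNF(R) diag = [2, 4] → torsion [2, 4]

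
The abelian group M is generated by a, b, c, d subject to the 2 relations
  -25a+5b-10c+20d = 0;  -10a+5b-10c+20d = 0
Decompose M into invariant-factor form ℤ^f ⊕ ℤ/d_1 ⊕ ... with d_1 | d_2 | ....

Answer: M ≅ ℤ^2 ⊕ ℤ/5 ⊕ ℤ/15

Derivation:
rank_ℚ(R)=2; free=4−2=2
SNF(R) diag = [5, 15] → torsion [5, 15]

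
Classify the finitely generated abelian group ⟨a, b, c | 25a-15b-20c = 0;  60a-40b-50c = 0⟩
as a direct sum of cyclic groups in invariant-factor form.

Answer: M ≅ ℤ^1 ⊕ ℤ/5 ⊕ ℤ/10

Derivation:
rank_ℚ(R)=2; free=3−2=1
SNF(R) diag = [5, 10] → torsion [5, 10]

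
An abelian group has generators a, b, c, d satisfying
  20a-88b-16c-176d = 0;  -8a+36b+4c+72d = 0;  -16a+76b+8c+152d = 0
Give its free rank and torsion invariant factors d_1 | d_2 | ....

Answer: M ≅ ℤ^1 ⊕ ℤ/4 ⊕ ℤ/4 ⊕ ℤ/12

Derivation:
rank_ℚ(R)=3; free=4−3=1
SNF(R) diag = [4, 4, 12] → torsion [4, 4, 12]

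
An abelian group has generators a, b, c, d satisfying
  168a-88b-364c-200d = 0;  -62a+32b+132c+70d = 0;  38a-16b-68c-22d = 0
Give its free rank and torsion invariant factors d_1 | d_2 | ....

Answer: M ≅ ℤ^1 ⊕ ℤ/2 ⊕ ℤ/4 ⊕ ℤ/8

Derivation:
rank_ℚ(R)=3; free=4−3=1
SNF(R) diag = [2, 4, 8] → torsion [2, 4, 8]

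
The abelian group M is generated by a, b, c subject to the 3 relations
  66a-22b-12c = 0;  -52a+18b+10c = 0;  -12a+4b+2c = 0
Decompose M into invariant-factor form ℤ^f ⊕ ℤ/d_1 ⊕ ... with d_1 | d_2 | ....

Answer: M ≅ ℤ/2 ⊕ ℤ/2 ⊕ ℤ/2

Derivation:
rank_ℚ(R)=3; free=3−3=0
SNF(R) diag = [2, 2, 2] → torsion [2, 2, 2]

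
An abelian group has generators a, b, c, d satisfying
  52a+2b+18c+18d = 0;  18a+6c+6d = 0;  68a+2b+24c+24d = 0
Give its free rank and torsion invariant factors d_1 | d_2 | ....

Answer: M ≅ ℤ^1 ⊕ ℤ/2 ⊕ ℤ/2 ⊕ ℤ/6

Derivation:
rank_ℚ(R)=3; free=4−3=1
SNF(R) diag = [2, 2, 6] → torsion [2, 2, 6]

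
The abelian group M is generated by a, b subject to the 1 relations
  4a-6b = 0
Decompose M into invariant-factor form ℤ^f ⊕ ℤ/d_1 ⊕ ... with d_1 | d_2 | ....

rank_ℚ(R)=1; free=2−1=1
SNF(R) diag = [2] → torsion [2]

Answer: M ≅ ℤ^1 ⊕ ℤ/2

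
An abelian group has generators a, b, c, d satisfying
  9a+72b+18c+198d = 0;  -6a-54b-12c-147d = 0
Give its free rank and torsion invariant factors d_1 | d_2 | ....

rank_ℚ(R)=2; free=4−2=2
SNF(R) diag = [3, 9] → torsion [3, 9]

Answer: M ≅ ℤ^2 ⊕ ℤ/3 ⊕ ℤ/9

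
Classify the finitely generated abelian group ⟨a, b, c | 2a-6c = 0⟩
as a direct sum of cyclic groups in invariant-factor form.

rank_ℚ(R)=1; free=3−1=2
SNF(R) diag = [2] → torsion [2]

Answer: M ≅ ℤ^2 ⊕ ℤ/2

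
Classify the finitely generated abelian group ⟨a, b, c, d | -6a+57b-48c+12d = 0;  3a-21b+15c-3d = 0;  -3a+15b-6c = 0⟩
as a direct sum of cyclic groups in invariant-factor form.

Answer: M ≅ ℤ^1 ⊕ ℤ/3 ⊕ ℤ/3 ⊕ ℤ/3

Derivation:
rank_ℚ(R)=3; free=4−3=1
SNF(R) diag = [3, 3, 3] → torsion [3, 3, 3]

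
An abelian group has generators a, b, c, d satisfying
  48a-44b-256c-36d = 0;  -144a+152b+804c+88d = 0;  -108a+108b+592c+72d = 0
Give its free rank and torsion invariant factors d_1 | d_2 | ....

Answer: M ≅ ℤ^1 ⊕ ℤ/4 ⊕ ℤ/4 ⊕ ℤ/4

Derivation:
rank_ℚ(R)=3; free=4−3=1
SNF(R) diag = [4, 4, 4] → torsion [4, 4, 4]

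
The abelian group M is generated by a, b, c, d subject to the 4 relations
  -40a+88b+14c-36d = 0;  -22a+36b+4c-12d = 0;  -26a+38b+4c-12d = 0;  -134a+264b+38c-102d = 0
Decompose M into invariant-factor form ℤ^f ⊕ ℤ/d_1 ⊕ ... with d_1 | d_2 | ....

rank_ℚ(R)=4; free=4−4=0
SNF(R) diag = [2, 2, 6, 6] → torsion [2, 2, 6, 6]

Answer: M ≅ ℤ/2 ⊕ ℤ/2 ⊕ ℤ/6 ⊕ ℤ/6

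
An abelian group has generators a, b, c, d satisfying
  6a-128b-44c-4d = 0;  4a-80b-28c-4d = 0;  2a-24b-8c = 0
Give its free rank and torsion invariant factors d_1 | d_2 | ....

Answer: M ≅ ℤ^1 ⊕ ℤ/2 ⊕ ℤ/4 ⊕ ℤ/8

Derivation:
rank_ℚ(R)=3; free=4−3=1
SNF(R) diag = [2, 4, 8] → torsion [2, 4, 8]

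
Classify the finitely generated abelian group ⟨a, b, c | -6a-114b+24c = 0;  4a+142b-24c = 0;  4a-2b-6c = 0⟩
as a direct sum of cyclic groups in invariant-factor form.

Answer: M ≅ ℤ/2 ⊕ ℤ/6 ⊕ ℤ/18

Derivation:
rank_ℚ(R)=3; free=3−3=0
SNF(R) diag = [2, 6, 18] → torsion [2, 6, 18]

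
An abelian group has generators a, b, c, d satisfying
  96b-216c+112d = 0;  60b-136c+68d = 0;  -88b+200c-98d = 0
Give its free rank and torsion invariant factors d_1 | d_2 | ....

rank_ℚ(R)=3; free=4−3=1
SNF(R) diag = [2, 4, 8] → torsion [2, 4, 8]

Answer: M ≅ ℤ^1 ⊕ ℤ/2 ⊕ ℤ/4 ⊕ ℤ/8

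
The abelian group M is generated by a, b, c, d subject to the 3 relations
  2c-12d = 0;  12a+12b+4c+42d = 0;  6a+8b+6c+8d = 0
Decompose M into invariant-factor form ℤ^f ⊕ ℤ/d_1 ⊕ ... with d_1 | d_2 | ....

rank_ℚ(R)=3; free=4−3=1
SNF(R) diag = [2, 2, 6] → torsion [2, 2, 6]

Answer: M ≅ ℤ^1 ⊕ ℤ/2 ⊕ ℤ/2 ⊕ ℤ/6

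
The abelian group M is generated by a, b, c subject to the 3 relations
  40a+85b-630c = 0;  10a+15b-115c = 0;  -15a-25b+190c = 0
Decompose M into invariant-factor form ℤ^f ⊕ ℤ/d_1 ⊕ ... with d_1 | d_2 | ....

rank_ℚ(R)=3; free=3−3=0
SNF(R) diag = [5, 5, 5] → torsion [5, 5, 5]

Answer: M ≅ ℤ/5 ⊕ ℤ/5 ⊕ ℤ/5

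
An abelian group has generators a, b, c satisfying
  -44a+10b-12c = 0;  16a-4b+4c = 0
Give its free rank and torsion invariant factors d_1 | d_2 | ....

Answer: M ≅ ℤ^1 ⊕ ℤ/2 ⊕ ℤ/4

Derivation:
rank_ℚ(R)=2; free=3−2=1
SNF(R) diag = [2, 4] → torsion [2, 4]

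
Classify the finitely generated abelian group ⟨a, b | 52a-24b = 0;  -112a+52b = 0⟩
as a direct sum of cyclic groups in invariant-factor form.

Answer: M ≅ ℤ/4 ⊕ ℤ/4

Derivation:
rank_ℚ(R)=2; free=2−2=0
SNF(R) diag = [4, 4] → torsion [4, 4]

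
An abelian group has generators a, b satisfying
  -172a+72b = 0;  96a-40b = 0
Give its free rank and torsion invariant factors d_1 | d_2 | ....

Answer: M ≅ ℤ/4 ⊕ ℤ/8

Derivation:
rank_ℚ(R)=2; free=2−2=0
SNF(R) diag = [4, 8] → torsion [4, 8]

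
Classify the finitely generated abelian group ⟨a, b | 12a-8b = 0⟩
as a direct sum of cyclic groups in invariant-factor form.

rank_ℚ(R)=1; free=2−1=1
SNF(R) diag = [4] → torsion [4]

Answer: M ≅ ℤ^1 ⊕ ℤ/4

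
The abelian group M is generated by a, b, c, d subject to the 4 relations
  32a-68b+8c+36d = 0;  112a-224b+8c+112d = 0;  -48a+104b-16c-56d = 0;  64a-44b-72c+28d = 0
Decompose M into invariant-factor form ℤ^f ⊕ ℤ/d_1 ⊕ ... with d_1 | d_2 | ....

rank_ℚ(R)=4; free=4−4=0
SNF(R) diag = [4, 8, 16, 48] → torsion [4, 8, 16, 48]

Answer: M ≅ ℤ/4 ⊕ ℤ/8 ⊕ ℤ/16 ⊕ ℤ/48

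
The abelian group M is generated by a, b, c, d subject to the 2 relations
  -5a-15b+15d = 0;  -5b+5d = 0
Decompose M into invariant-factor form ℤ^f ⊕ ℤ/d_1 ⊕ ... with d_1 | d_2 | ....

rank_ℚ(R)=2; free=4−2=2
SNF(R) diag = [5, 5] → torsion [5, 5]

Answer: M ≅ ℤ^2 ⊕ ℤ/5 ⊕ ℤ/5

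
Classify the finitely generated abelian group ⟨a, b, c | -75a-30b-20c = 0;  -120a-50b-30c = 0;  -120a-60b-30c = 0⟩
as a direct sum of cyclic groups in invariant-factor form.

Answer: M ≅ ℤ/5 ⊕ ℤ/10 ⊕ ℤ/30

Derivation:
rank_ℚ(R)=3; free=3−3=0
SNF(R) diag = [5, 10, 30] → torsion [5, 10, 30]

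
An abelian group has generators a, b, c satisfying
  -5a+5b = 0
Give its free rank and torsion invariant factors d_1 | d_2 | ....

rank_ℚ(R)=1; free=3−1=2
SNF(R) diag = [5] → torsion [5]

Answer: M ≅ ℤ^2 ⊕ ℤ/5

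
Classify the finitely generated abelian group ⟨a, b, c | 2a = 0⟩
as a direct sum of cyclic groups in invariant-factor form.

Answer: M ≅ ℤ^2 ⊕ ℤ/2

Derivation:
rank_ℚ(R)=1; free=3−1=2
SNF(R) diag = [2] → torsion [2]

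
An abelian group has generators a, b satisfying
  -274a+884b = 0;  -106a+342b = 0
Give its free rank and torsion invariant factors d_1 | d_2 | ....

Answer: M ≅ ℤ/2 ⊕ ℤ/2

Derivation:
rank_ℚ(R)=2; free=2−2=0
SNF(R) diag = [2, 2] → torsion [2, 2]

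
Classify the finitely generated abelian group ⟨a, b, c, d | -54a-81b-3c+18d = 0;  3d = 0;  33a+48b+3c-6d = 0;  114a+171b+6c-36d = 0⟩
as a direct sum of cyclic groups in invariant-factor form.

Answer: M ≅ ℤ/3 ⊕ ℤ/3 ⊕ ℤ/3 ⊕ ℤ/3

Derivation:
rank_ℚ(R)=4; free=4−4=0
SNF(R) diag = [3, 3, 3, 3] → torsion [3, 3, 3, 3]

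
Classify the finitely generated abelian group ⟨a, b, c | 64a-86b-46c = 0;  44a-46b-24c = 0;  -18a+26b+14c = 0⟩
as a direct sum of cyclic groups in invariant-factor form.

Answer: M ≅ ℤ/2 ⊕ ℤ/2 ⊕ ℤ/2

Derivation:
rank_ℚ(R)=3; free=3−3=0
SNF(R) diag = [2, 2, 2] → torsion [2, 2, 2]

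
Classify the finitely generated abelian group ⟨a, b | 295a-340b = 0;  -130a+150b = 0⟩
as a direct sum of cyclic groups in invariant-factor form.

Answer: M ≅ ℤ/5 ⊕ ℤ/10

Derivation:
rank_ℚ(R)=2; free=2−2=0
SNF(R) diag = [5, 10] → torsion [5, 10]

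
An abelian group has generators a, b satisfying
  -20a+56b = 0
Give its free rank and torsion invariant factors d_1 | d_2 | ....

Answer: M ≅ ℤ^1 ⊕ ℤ/4

Derivation:
rank_ℚ(R)=1; free=2−1=1
SNF(R) diag = [4] → torsion [4]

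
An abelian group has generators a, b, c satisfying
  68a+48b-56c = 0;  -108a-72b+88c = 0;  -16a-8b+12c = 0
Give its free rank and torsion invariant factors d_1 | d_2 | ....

Answer: M ≅ ℤ/4 ⊕ ℤ/4 ⊕ ℤ/8

Derivation:
rank_ℚ(R)=3; free=3−3=0
SNF(R) diag = [4, 4, 8] → torsion [4, 4, 8]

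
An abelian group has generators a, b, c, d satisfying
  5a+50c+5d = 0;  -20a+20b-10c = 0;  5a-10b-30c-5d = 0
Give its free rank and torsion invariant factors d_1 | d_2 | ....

rank_ℚ(R)=3; free=4−3=1
SNF(R) diag = [5, 10, 30] → torsion [5, 10, 30]

Answer: M ≅ ℤ^1 ⊕ ℤ/5 ⊕ ℤ/10 ⊕ ℤ/30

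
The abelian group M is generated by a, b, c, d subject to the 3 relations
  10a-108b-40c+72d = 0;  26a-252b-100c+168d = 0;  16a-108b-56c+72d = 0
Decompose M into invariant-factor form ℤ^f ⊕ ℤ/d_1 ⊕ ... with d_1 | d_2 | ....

Answer: M ≅ ℤ^1 ⊕ ℤ/2 ⊕ ℤ/4 ⊕ ℤ/12

Derivation:
rank_ℚ(R)=3; free=4−3=1
SNF(R) diag = [2, 4, 12] → torsion [2, 4, 12]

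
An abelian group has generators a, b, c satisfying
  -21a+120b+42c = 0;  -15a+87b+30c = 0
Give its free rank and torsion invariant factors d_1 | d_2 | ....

Answer: M ≅ ℤ^1 ⊕ ℤ/3 ⊕ ℤ/9

Derivation:
rank_ℚ(R)=2; free=3−2=1
SNF(R) diag = [3, 9] → torsion [3, 9]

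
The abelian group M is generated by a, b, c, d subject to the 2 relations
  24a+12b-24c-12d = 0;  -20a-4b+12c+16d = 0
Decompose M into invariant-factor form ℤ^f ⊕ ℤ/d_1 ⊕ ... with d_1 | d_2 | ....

Answer: M ≅ ℤ^2 ⊕ ℤ/4 ⊕ ℤ/12

Derivation:
rank_ℚ(R)=2; free=4−2=2
SNF(R) diag = [4, 12] → torsion [4, 12]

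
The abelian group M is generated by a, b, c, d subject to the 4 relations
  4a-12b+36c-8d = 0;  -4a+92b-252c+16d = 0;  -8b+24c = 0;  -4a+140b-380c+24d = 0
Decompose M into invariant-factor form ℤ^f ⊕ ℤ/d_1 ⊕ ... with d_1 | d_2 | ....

Answer: M ≅ ℤ/4 ⊕ ℤ/8 ⊕ ℤ/8 ⊕ ℤ/8

Derivation:
rank_ℚ(R)=4; free=4−4=0
SNF(R) diag = [4, 8, 8, 8] → torsion [4, 8, 8, 8]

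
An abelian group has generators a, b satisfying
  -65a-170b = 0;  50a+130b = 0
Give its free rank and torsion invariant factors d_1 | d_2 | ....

Answer: M ≅ ℤ/5 ⊕ ℤ/10

Derivation:
rank_ℚ(R)=2; free=2−2=0
SNF(R) diag = [5, 10] → torsion [5, 10]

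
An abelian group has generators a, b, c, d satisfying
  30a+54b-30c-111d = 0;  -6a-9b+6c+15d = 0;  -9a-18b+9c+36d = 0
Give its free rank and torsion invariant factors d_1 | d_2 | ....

rank_ℚ(R)=3; free=4−3=1
SNF(R) diag = [3, 9, 9] → torsion [3, 9, 9]

Answer: M ≅ ℤ^1 ⊕ ℤ/3 ⊕ ℤ/9 ⊕ ℤ/9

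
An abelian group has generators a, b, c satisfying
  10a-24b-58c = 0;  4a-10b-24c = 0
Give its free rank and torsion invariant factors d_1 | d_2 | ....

Answer: M ≅ ℤ^1 ⊕ ℤ/2 ⊕ ℤ/2

Derivation:
rank_ℚ(R)=2; free=3−2=1
SNF(R) diag = [2, 2] → torsion [2, 2]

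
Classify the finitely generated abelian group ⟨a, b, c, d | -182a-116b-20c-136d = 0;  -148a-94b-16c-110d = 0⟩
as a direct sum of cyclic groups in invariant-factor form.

Answer: M ≅ ℤ^2 ⊕ ℤ/2 ⊕ ℤ/6

Derivation:
rank_ℚ(R)=2; free=4−2=2
SNF(R) diag = [2, 6] → torsion [2, 6]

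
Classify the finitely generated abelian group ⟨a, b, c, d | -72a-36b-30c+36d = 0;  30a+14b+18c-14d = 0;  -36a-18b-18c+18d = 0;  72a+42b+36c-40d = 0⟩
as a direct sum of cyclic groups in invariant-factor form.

rank_ℚ(R)=4; free=4−4=0
SNF(R) diag = [2, 2, 6, 18] → torsion [2, 2, 6, 18]

Answer: M ≅ ℤ/2 ⊕ ℤ/2 ⊕ ℤ/6 ⊕ ℤ/18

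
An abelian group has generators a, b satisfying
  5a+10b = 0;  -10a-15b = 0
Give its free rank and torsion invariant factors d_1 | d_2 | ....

Answer: M ≅ ℤ/5 ⊕ ℤ/5

Derivation:
rank_ℚ(R)=2; free=2−2=0
SNF(R) diag = [5, 5] → torsion [5, 5]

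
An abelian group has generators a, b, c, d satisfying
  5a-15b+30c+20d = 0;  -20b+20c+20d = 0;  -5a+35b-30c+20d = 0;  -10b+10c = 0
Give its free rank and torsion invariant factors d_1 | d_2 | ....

Answer: M ≅ ℤ/5 ⊕ ℤ/10 ⊕ ℤ/20 ⊕ ℤ/20

Derivation:
rank_ℚ(R)=4; free=4−4=0
SNF(R) diag = [5, 10, 20, 20] → torsion [5, 10, 20, 20]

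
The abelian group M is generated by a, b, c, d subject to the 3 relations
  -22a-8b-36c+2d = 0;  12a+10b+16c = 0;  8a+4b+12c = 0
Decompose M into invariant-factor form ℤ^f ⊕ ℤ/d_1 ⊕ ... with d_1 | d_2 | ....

Answer: M ≅ ℤ^1 ⊕ ℤ/2 ⊕ ℤ/2 ⊕ ℤ/4

Derivation:
rank_ℚ(R)=3; free=4−3=1
SNF(R) diag = [2, 2, 4] → torsion [2, 2, 4]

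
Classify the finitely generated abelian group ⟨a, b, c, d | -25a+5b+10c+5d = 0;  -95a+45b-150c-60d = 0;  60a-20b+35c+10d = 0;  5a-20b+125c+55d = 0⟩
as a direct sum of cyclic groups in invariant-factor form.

rank_ℚ(R)=4; free=4−4=0
SNF(R) diag = [5, 5, 15, 45] → torsion [5, 5, 15, 45]

Answer: M ≅ ℤ/5 ⊕ ℤ/5 ⊕ ℤ/15 ⊕ ℤ/45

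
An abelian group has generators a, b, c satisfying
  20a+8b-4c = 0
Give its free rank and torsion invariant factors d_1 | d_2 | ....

rank_ℚ(R)=1; free=3−1=2
SNF(R) diag = [4] → torsion [4]

Answer: M ≅ ℤ^2 ⊕ ℤ/4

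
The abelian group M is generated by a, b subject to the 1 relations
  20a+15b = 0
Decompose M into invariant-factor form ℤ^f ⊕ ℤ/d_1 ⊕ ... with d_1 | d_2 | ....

rank_ℚ(R)=1; free=2−1=1
SNF(R) diag = [5] → torsion [5]

Answer: M ≅ ℤ^1 ⊕ ℤ/5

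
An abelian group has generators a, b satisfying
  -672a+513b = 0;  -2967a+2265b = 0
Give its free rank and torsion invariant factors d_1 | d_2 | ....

Answer: M ≅ ℤ/3 ⊕ ℤ/3

Derivation:
rank_ℚ(R)=2; free=2−2=0
SNF(R) diag = [3, 3] → torsion [3, 3]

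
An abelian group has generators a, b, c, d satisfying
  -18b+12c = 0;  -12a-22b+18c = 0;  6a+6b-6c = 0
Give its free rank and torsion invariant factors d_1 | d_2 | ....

rank_ℚ(R)=3; free=4−3=1
SNF(R) diag = [2, 6, 6] → torsion [2, 6, 6]

Answer: M ≅ ℤ^1 ⊕ ℤ/2 ⊕ ℤ/6 ⊕ ℤ/6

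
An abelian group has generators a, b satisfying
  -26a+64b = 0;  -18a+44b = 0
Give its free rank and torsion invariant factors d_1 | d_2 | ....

rank_ℚ(R)=2; free=2−2=0
SNF(R) diag = [2, 4] → torsion [2, 4]

Answer: M ≅ ℤ/2 ⊕ ℤ/4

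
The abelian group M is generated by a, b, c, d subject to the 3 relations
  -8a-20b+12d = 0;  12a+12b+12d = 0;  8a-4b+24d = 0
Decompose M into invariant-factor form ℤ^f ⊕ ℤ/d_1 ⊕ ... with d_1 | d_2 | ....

Answer: M ≅ ℤ^1 ⊕ ℤ/4 ⊕ ℤ/12 ⊕ ℤ/12

Derivation:
rank_ℚ(R)=3; free=4−3=1
SNF(R) diag = [4, 12, 12] → torsion [4, 12, 12]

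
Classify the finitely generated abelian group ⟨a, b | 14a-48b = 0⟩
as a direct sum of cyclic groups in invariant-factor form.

Answer: M ≅ ℤ^1 ⊕ ℤ/2

Derivation:
rank_ℚ(R)=1; free=2−1=1
SNF(R) diag = [2] → torsion [2]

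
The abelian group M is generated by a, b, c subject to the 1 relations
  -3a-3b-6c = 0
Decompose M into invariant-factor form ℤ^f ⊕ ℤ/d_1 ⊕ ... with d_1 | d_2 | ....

rank_ℚ(R)=1; free=3−1=2
SNF(R) diag = [3] → torsion [3]

Answer: M ≅ ℤ^2 ⊕ ℤ/3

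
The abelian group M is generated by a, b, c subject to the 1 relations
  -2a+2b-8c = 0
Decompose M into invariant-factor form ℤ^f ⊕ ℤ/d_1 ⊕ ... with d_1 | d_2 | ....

Answer: M ≅ ℤ^2 ⊕ ℤ/2

Derivation:
rank_ℚ(R)=1; free=3−1=2
SNF(R) diag = [2] → torsion [2]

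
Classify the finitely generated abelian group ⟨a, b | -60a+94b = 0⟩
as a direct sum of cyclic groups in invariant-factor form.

rank_ℚ(R)=1; free=2−1=1
SNF(R) diag = [2] → torsion [2]

Answer: M ≅ ℤ^1 ⊕ ℤ/2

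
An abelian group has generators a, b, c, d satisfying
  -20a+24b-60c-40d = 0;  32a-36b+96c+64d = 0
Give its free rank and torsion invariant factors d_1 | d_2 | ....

Answer: M ≅ ℤ^2 ⊕ ℤ/4 ⊕ ℤ/12

Derivation:
rank_ℚ(R)=2; free=4−2=2
SNF(R) diag = [4, 12] → torsion [4, 12]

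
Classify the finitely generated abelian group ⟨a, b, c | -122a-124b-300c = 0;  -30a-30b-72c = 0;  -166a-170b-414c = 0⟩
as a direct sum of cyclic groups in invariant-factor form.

Answer: M ≅ ℤ/2 ⊕ ℤ/6 ⊕ ℤ/6

Derivation:
rank_ℚ(R)=3; free=3−3=0
SNF(R) diag = [2, 6, 6] → torsion [2, 6, 6]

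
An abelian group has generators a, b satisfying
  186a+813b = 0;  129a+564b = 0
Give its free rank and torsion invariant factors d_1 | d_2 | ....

Answer: M ≅ ℤ/3 ⊕ ℤ/9

Derivation:
rank_ℚ(R)=2; free=2−2=0
SNF(R) diag = [3, 9] → torsion [3, 9]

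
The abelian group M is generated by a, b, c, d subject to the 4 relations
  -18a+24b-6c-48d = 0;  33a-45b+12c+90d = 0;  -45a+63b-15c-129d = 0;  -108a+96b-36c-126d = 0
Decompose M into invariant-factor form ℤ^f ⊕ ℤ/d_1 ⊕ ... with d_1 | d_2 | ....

Answer: M ≅ ℤ/3 ⊕ ℤ/3 ⊕ ℤ/6 ⊕ ℤ/18

Derivation:
rank_ℚ(R)=4; free=4−4=0
SNF(R) diag = [3, 3, 6, 18] → torsion [3, 3, 6, 18]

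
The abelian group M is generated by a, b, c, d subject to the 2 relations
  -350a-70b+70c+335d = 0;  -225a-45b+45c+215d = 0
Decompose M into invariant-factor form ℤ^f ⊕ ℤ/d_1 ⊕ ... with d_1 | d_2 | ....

rank_ℚ(R)=2; free=4−2=2
SNF(R) diag = [5, 5] → torsion [5, 5]

Answer: M ≅ ℤ^2 ⊕ ℤ/5 ⊕ ℤ/5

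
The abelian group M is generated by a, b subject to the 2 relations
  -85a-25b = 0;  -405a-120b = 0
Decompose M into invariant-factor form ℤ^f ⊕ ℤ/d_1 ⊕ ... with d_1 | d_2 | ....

Answer: M ≅ ℤ/5 ⊕ ℤ/15

Derivation:
rank_ℚ(R)=2; free=2−2=0
SNF(R) diag = [5, 15] → torsion [5, 15]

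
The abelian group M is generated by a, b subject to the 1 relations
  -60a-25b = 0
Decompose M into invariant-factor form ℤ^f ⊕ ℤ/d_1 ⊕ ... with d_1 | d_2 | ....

Answer: M ≅ ℤ^1 ⊕ ℤ/5

Derivation:
rank_ℚ(R)=1; free=2−1=1
SNF(R) diag = [5] → torsion [5]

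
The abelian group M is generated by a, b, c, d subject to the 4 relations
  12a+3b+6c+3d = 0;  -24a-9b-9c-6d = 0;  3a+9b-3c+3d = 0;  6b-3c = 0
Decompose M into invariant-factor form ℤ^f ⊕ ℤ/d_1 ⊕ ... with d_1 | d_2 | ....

Answer: M ≅ ℤ/3 ⊕ ℤ/3 ⊕ ℤ/3 ⊕ ℤ/9

Derivation:
rank_ℚ(R)=4; free=4−4=0
SNF(R) diag = [3, 3, 3, 9] → torsion [3, 3, 3, 9]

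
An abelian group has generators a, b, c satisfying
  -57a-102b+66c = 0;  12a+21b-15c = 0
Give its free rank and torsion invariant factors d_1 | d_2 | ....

rank_ℚ(R)=2; free=3−2=1
SNF(R) diag = [3, 3] → torsion [3, 3]

Answer: M ≅ ℤ^1 ⊕ ℤ/3 ⊕ ℤ/3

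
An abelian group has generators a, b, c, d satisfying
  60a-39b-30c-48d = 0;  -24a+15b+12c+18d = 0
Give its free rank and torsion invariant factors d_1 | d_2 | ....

Answer: M ≅ ℤ^2 ⊕ ℤ/3 ⊕ ℤ/6

Derivation:
rank_ℚ(R)=2; free=4−2=2
SNF(R) diag = [3, 6] → torsion [3, 6]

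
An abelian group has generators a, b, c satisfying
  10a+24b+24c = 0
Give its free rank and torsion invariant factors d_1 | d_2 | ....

rank_ℚ(R)=1; free=3−1=2
SNF(R) diag = [2] → torsion [2]

Answer: M ≅ ℤ^2 ⊕ ℤ/2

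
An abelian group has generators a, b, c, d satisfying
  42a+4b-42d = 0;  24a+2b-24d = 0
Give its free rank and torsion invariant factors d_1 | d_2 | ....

Answer: M ≅ ℤ^2 ⊕ ℤ/2 ⊕ ℤ/6

Derivation:
rank_ℚ(R)=2; free=4−2=2
SNF(R) diag = [2, 6] → torsion [2, 6]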